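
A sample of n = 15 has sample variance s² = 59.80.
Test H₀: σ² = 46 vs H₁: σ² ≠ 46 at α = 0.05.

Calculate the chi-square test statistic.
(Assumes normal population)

Answer: χ² = 18.2000, fail to reject H₀

Derivation:
df = n - 1 = 14
χ² = (n-1)s²/σ₀² = 14×59.80/46 = 18.2000
Critical values: χ²_{0.975,14} = 5.629, χ²_{0.025,14} = 26.119
Rejection region: χ² < 5.629 or χ² > 26.119
Decision: fail to reject H₀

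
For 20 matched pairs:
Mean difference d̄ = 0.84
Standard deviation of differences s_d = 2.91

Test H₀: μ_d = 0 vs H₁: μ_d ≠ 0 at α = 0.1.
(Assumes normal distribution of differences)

df = n - 1 = 19
SE = s_d/√n = 2.91/√20 = 0.6507
t = d̄/SE = 0.84/0.6507 = 1.2909
Critical value: t_{0.05,19} = ±1.729
p-value ≈ 0.2122
Decision: fail to reject H₀

Answer: t = 1.2909, fail to reject H₀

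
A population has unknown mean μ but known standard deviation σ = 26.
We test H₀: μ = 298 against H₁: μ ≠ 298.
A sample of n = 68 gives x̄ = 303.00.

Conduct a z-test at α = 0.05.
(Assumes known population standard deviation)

Standard error: SE = σ/√n = 26/√68 = 3.1530
z-statistic: z = (x̄ - μ₀)/SE = (303.00 - 298)/3.1530 = 1.5858
Critical value: ±1.960
p-value = 0.1128
Decision: fail to reject H₀

Answer: z = 1.5858, fail to reject H₀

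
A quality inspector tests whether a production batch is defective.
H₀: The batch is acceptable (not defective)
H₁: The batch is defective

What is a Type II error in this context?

Answer: Shipping a defective batch to customers

Derivation:
Type I error (α): Rejecting H₀ when H₀ is true
Type II error (β): Failing to reject H₀ when H₁ is true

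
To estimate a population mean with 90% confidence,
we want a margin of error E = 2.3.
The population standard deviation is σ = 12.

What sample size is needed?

Answer: n = 74

Derivation:
z_0.05 = 1.645
n = (z×σ/E)² = (1.645×12/2.3)²
n = 73.6612
Round up: n = 74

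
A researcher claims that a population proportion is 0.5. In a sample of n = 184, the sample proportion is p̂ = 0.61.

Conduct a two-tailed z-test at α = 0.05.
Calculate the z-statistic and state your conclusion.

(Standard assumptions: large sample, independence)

H₀: p = 0.5, H₁: p ≠ 0.5
Standard error: SE = √(p₀(1-p₀)/n) = √(0.5×0.5/184) = 0.036860
z-statistic: z = (p̂ - p₀)/SE = (0.61 - 0.5)/0.036860 = 2.9843
Critical value: z_0.025 = ±1.960
p-value = 0.0028
Decision: reject H₀ at α = 0.05

Answer: z = 2.9843, reject H₀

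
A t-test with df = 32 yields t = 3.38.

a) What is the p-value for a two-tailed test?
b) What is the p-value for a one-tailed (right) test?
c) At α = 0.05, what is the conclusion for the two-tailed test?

Answer: a) 0.0019, b) 0.0010, c) reject H₀

Derivation:
Using t-distribution with df = 32:
a) Two-tailed: p = 2×P(T > 3.38) = 0.0019
b) One-tailed: p = P(T > 3.38) = 0.0010
c) 0.0019 < 0.05, reject H₀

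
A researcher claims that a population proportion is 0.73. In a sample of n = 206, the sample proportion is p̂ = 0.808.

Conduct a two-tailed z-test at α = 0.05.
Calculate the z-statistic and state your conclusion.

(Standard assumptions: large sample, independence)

Answer: z = 2.5217, reject H₀

Derivation:
H₀: p = 0.73, H₁: p ≠ 0.73
Standard error: SE = √(p₀(1-p₀)/n) = √(0.73×0.27/206) = 0.030932
z-statistic: z = (p̂ - p₀)/SE = (0.808 - 0.73)/0.030932 = 2.5217
Critical value: z_0.025 = ±1.960
p-value = 0.0117
Decision: reject H₀ at α = 0.05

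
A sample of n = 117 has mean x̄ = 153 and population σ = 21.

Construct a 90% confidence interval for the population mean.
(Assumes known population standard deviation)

Confidence level: 90%, α = 0.1
z_0.05 = 1.645
SE = σ/√n = 21/√117 = 1.9415
Margin of error = 1.645 × 1.9415 = 3.1938
CI: x̄ ± margin = 153 ± 3.1938
CI: (149.8062, 156.1938)

Answer: (149.8062, 156.1938)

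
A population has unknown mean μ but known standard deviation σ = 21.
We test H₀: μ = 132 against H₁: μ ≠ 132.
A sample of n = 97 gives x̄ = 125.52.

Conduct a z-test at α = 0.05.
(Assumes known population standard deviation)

Answer: z = -3.0391, reject H₀

Derivation:
Standard error: SE = σ/√n = 21/√97 = 2.1322
z-statistic: z = (x̄ - μ₀)/SE = (125.52 - 132)/2.1322 = -3.0391
Critical value: ±1.960
p-value = 0.0024
Decision: reject H₀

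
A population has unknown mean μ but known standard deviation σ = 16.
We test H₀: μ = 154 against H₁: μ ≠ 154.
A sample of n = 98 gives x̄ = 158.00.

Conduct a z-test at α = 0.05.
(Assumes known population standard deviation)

Standard error: SE = σ/√n = 16/√98 = 1.6162
z-statistic: z = (x̄ - μ₀)/SE = (158.00 - 154)/1.6162 = 2.4749
Critical value: ±1.960
p-value = 0.0133
Decision: reject H₀

Answer: z = 2.4749, reject H₀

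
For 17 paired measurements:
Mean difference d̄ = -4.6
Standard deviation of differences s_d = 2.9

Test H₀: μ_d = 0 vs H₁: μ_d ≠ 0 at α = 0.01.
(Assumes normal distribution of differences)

df = n - 1 = 16
SE = s_d/√n = 2.9/√17 = 0.7034
t = d̄/SE = -4.6/0.7034 = -6.5397
Critical value: t_{0.005,16} = ±2.921
p-value < 0.0001
Decision: reject H₀

Answer: t = -6.5397, reject H₀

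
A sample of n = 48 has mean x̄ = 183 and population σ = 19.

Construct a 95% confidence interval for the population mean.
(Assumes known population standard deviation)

Confidence level: 95%, α = 0.05
z_0.025 = 1.960
SE = σ/√n = 19/√48 = 2.7424
Margin of error = 1.960 × 2.7424 = 5.3751
CI: x̄ ± margin = 183 ± 5.3751
CI: (177.6249, 188.3751)

Answer: (177.6249, 188.3751)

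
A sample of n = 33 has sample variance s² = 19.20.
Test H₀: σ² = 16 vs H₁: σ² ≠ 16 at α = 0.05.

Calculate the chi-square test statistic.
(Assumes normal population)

Answer: χ² = 38.4000, fail to reject H₀

Derivation:
df = n - 1 = 32
χ² = (n-1)s²/σ₀² = 32×19.20/16 = 38.4000
Critical values: χ²_{0.975,32} = 18.291, χ²_{0.025,32} = 49.480
Rejection region: χ² < 18.291 or χ² > 49.480
Decision: fail to reject H₀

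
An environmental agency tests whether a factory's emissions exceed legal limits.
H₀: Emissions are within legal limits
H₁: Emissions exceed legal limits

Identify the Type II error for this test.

Answer: Failing to cite a factory whose emissions actually exceed the limit

Derivation:
Type I error (α): Rejecting H₀ when H₀ is true
Type II error (β): Failing to reject H₀ when H₁ is true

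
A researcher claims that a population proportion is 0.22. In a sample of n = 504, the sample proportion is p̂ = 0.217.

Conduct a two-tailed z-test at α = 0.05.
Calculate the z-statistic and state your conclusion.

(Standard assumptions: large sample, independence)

Answer: z = -0.1626, fail to reject H₀

Derivation:
H₀: p = 0.22, H₁: p ≠ 0.22
Standard error: SE = √(p₀(1-p₀)/n) = √(0.22×0.78/504) = 0.018452
z-statistic: z = (p̂ - p₀)/SE = (0.217 - 0.22)/0.018452 = -0.1626
Critical value: z_0.025 = ±1.960
p-value = 0.8708
Decision: fail to reject H₀ at α = 0.05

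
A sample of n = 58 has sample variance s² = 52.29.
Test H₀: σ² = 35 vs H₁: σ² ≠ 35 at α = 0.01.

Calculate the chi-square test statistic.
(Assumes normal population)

Answer: χ² = 85.1580, fail to reject H₀

Derivation:
df = n - 1 = 57
χ² = (n-1)s²/σ₀² = 57×52.29/35 = 85.1580
Critical values: χ²_{0.995,57} = 33.248, χ²_{0.005,57} = 88.236
Rejection region: χ² < 33.248 or χ² > 88.236
Decision: fail to reject H₀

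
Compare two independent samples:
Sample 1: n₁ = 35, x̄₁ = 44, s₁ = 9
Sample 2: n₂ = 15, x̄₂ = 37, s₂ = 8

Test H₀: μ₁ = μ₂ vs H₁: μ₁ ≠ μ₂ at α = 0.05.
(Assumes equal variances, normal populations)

Pooled variance: s²_p = [34×9² + 14×8²]/(48) = 76.0417
s_p = 8.7202
SE = s_p×√(1/n₁ + 1/n₂) = 8.7202×√(1/35 + 1/15) = 2.6911
t = (x̄₁ - x̄₂)/SE = (44 - 37)/2.6911 = 2.6012
df = 48, t-critical = ±2.011
Decision: reject H₀

Answer: t = 2.6012, reject H₀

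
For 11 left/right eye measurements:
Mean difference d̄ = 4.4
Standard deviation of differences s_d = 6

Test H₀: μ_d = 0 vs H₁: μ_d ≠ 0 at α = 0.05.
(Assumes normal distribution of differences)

df = n - 1 = 10
SE = s_d/√n = 6/√11 = 1.8091
t = d̄/SE = 4.4/1.8091 = 2.4321
Critical value: t_{0.025,10} = ±2.228
p-value ≈ 0.0353
Decision: reject H₀

Answer: t = 2.4321, reject H₀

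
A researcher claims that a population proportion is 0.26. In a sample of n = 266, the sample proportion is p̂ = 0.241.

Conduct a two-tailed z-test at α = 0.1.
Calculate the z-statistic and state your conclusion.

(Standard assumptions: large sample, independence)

Answer: z = -0.7065, fail to reject H₀

Derivation:
H₀: p = 0.26, H₁: p ≠ 0.26
Standard error: SE = √(p₀(1-p₀)/n) = √(0.26×0.74/266) = 0.026894
z-statistic: z = (p̂ - p₀)/SE = (0.241 - 0.26)/0.026894 = -0.7065
Critical value: z_0.05 = ±1.645
p-value = 0.4799
Decision: fail to reject H₀ at α = 0.1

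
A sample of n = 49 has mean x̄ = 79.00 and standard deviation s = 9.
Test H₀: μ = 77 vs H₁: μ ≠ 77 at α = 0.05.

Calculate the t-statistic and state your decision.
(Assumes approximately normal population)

df = n - 1 = 48
SE = s/√n = 9/√49 = 1.2857
t = (x̄ - μ₀)/SE = (79.00 - 77)/1.2857 = 1.5556
Critical value: t_{0.025,48} = ±2.011
p-value ≈ 0.1264
Decision: fail to reject H₀

Answer: t = 1.5556, fail to reject H₀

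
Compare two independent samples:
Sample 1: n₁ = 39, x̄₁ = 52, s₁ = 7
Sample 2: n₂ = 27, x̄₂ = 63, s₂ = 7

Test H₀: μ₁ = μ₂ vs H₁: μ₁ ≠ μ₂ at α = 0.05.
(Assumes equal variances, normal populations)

Answer: t = -6.2767, reject H₀

Derivation:
Pooled variance: s²_p = [38×7² + 26×7²]/(64) = 49.0000
s_p = 7.0000
SE = s_p×√(1/n₁ + 1/n₂) = 7.0000×√(1/39 + 1/27) = 1.7525
t = (x̄₁ - x̄₂)/SE = (52 - 63)/1.7525 = -6.2767
df = 64, t-critical = ±1.998
Decision: reject H₀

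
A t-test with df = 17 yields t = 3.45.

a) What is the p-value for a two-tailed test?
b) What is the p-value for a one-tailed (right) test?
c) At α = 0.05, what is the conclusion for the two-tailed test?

Answer: a) 0.0031, b) 0.0015, c) reject H₀

Derivation:
Using t-distribution with df = 17:
a) Two-tailed: p = 2×P(T > 3.45) = 0.0031
b) One-tailed: p = P(T > 3.45) = 0.0015
c) 0.0031 < 0.05, reject H₀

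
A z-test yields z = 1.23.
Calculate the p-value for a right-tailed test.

Answer: p-value ≈ 0.1093

Derivation:
For z = 1.23:
p = P(Z > 1.23) = 1 - Φ(1.23) = 0.1093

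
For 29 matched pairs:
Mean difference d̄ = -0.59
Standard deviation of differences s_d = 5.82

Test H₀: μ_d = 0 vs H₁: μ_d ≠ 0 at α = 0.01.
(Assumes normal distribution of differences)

Answer: t = -0.5459, fail to reject H₀

Derivation:
df = n - 1 = 28
SE = s_d/√n = 5.82/√29 = 1.0807
t = d̄/SE = -0.59/1.0807 = -0.5459
Critical value: t_{0.005,28} = ±2.763
p-value ≈ 0.5895
Decision: fail to reject H₀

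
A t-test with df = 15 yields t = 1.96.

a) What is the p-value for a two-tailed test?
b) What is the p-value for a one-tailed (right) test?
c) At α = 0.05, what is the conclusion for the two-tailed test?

Using t-distribution with df = 15:
a) Two-tailed: p = 2×P(T > 1.96) = 0.0688
b) One-tailed: p = P(T > 1.96) = 0.0344
c) 0.0688 ≥ 0.05, fail to reject H₀

Answer: a) 0.0688, b) 0.0344, c) fail to reject H₀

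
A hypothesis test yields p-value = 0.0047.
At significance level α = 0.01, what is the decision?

Compare p-value to α:
0.0047 < 0.01
Decision: reject H₀

Answer: reject H₀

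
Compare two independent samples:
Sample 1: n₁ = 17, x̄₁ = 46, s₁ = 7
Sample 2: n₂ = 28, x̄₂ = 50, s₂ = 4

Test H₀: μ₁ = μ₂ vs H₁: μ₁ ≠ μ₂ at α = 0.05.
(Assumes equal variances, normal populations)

Pooled variance: s²_p = [16×7² + 27×4²]/(43) = 28.2791
s_p = 5.3178
SE = s_p×√(1/n₁ + 1/n₂) = 5.3178×√(1/17 + 1/28) = 1.6351
t = (x̄₁ - x̄₂)/SE = (46 - 50)/1.6351 = -2.4463
df = 43, t-critical = ±2.017
Decision: reject H₀

Answer: t = -2.4463, reject H₀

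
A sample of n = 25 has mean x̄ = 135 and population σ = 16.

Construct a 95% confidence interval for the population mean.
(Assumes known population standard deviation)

Answer: (128.7280, 141.2720)

Derivation:
Confidence level: 95%, α = 0.05
z_0.025 = 1.960
SE = σ/√n = 16/√25 = 3.2000
Margin of error = 1.960 × 3.2000 = 6.2720
CI: x̄ ± margin = 135 ± 6.2720
CI: (128.7280, 141.2720)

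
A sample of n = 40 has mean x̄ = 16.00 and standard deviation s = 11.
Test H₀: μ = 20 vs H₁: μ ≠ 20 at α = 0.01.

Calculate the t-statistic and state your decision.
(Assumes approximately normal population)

df = n - 1 = 39
SE = s/√n = 11/√40 = 1.7393
t = (x̄ - μ₀)/SE = (16.00 - 20)/1.7393 = -2.2998
Critical value: t_{0.005,39} = ±2.708
p-value ≈ 0.0269
Decision: fail to reject H₀

Answer: t = -2.2998, fail to reject H₀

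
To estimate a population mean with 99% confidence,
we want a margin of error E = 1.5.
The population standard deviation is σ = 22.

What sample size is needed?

z_0.005 = 2.576
n = (z×σ/E)² = (2.576×22/1.5)²
n = 1427.4291
Round up: n = 1428

Answer: n = 1428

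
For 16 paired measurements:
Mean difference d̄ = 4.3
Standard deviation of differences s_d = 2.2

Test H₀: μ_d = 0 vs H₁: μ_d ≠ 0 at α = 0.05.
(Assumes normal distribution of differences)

Answer: t = 7.8182, reject H₀

Derivation:
df = n - 1 = 15
SE = s_d/√n = 2.2/√16 = 0.5500
t = d̄/SE = 4.3/0.5500 = 7.8182
Critical value: t_{0.025,15} = ±2.131
p-value < 0.0001
Decision: reject H₀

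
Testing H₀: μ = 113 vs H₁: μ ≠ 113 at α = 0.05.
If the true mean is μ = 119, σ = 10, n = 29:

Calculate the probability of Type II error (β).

SE = σ/√n = 10/√29 = 1.8570
Critical values: μ₀ ± z_0.025×SE = 113 ± 1.960×1.8570
Acceptance region: (109.3603, 116.6397)
Under H₁ (μ = 119): z_high = (116.6397 - 119)/1.8570 = -1.2710, z_low = (109.3603 - 119)/1.8570 = -5.1910
β = P(not reject | H₁) = Φ(-1.2710) - Φ(-5.1910) ≈ 0.1019

Answer: β ≈ 0.1019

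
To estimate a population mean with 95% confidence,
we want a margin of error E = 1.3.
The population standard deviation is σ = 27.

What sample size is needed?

z_0.025 = 1.960
n = (z×σ/E)² = (1.960×27/1.3)²
n = 1657.1162
Round up: n = 1658

Answer: n = 1658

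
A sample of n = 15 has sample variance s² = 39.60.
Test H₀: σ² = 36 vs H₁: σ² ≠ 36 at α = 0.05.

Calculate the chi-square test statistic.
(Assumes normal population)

Answer: χ² = 15.4000, fail to reject H₀

Derivation:
df = n - 1 = 14
χ² = (n-1)s²/σ₀² = 14×39.60/36 = 15.4000
Critical values: χ²_{0.975,14} = 5.629, χ²_{0.025,14} = 26.119
Rejection region: χ² < 5.629 or χ² > 26.119
Decision: fail to reject H₀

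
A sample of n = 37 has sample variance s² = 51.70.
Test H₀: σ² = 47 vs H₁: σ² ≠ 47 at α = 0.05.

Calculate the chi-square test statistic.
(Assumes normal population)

Answer: χ² = 39.6000, fail to reject H₀

Derivation:
df = n - 1 = 36
χ² = (n-1)s²/σ₀² = 36×51.70/47 = 39.6000
Critical values: χ²_{0.975,36} = 21.336, χ²_{0.025,36} = 54.437
Rejection region: χ² < 21.336 or χ² > 54.437
Decision: fail to reject H₀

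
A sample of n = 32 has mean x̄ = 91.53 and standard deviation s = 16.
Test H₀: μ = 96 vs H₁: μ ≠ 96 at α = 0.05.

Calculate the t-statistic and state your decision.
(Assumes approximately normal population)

Answer: t = -1.5804, fail to reject H₀

Derivation:
df = n - 1 = 31
SE = s/√n = 16/√32 = 2.8284
t = (x̄ - μ₀)/SE = (91.53 - 96)/2.8284 = -1.5804
Critical value: t_{0.025,31} = ±2.040
p-value ≈ 0.1242
Decision: fail to reject H₀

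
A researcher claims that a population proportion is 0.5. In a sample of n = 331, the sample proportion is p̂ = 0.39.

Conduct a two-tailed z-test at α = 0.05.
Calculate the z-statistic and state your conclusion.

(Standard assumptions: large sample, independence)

H₀: p = 0.5, H₁: p ≠ 0.5
Standard error: SE = √(p₀(1-p₀)/n) = √(0.5×0.5/331) = 0.027482
z-statistic: z = (p̂ - p₀)/SE = (0.39 - 0.5)/0.027482 = -4.0026
Critical value: z_0.025 = ±1.960
p-value = 0.0001
Decision: reject H₀ at α = 0.05

Answer: z = -4.0026, reject H₀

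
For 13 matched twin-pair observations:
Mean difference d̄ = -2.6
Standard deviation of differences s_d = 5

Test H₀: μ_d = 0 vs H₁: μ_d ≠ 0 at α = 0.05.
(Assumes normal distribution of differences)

Answer: t = -1.8748, fail to reject H₀

Derivation:
df = n - 1 = 12
SE = s_d/√n = 5/√13 = 1.3868
t = d̄/SE = -2.6/1.3868 = -1.8748
Critical value: t_{0.025,12} = ±2.179
p-value ≈ 0.0854
Decision: fail to reject H₀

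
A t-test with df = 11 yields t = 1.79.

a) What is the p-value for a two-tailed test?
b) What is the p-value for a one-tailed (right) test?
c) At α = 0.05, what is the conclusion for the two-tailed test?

Using t-distribution with df = 11:
a) Two-tailed: p = 2×P(T > 1.79) = 0.1010
b) One-tailed: p = P(T > 1.79) = 0.0505
c) 0.1010 ≥ 0.05, fail to reject H₀

Answer: a) 0.1010, b) 0.0505, c) fail to reject H₀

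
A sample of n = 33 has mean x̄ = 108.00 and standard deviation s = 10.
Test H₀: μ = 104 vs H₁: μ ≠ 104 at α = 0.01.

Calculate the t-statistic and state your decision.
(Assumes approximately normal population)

Answer: t = 2.2978, fail to reject H₀

Derivation:
df = n - 1 = 32
SE = s/√n = 10/√33 = 1.7408
t = (x̄ - μ₀)/SE = (108.00 - 104)/1.7408 = 2.2978
Critical value: t_{0.005,32} = ±2.738
p-value ≈ 0.0283
Decision: fail to reject H₀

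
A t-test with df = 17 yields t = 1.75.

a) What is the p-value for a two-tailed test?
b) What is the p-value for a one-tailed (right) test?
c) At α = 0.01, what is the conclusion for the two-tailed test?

Answer: a) 0.0981, b) 0.0491, c) fail to reject H₀

Derivation:
Using t-distribution with df = 17:
a) Two-tailed: p = 2×P(T > 1.75) = 0.0981
b) One-tailed: p = P(T > 1.75) = 0.0491
c) 0.0981 ≥ 0.01, fail to reject H₀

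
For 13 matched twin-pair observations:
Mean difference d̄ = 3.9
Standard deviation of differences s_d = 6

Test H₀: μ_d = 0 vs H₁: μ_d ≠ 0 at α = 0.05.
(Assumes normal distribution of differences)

Answer: t = 2.3436, reject H₀

Derivation:
df = n - 1 = 12
SE = s_d/√n = 6/√13 = 1.6641
t = d̄/SE = 3.9/1.6641 = 2.3436
Critical value: t_{0.025,12} = ±2.179
p-value ≈ 0.0371
Decision: reject H₀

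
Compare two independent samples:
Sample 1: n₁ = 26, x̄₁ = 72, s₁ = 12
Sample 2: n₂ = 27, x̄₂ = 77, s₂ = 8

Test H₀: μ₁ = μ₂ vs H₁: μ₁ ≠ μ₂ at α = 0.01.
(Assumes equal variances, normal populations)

Answer: t = -1.7912, fail to reject H₀

Derivation:
Pooled variance: s²_p = [25×12² + 26×8²]/(51) = 103.2157
s_p = 10.1595
SE = s_p×√(1/n₁ + 1/n₂) = 10.1595×√(1/26 + 1/27) = 2.7915
t = (x̄₁ - x̄₂)/SE = (72 - 77)/2.7915 = -1.7912
df = 51, t-critical = ±2.676
Decision: fail to reject H₀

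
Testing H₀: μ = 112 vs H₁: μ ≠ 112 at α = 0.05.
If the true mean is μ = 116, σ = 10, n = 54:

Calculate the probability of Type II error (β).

Answer: β ≈ 0.1637

Derivation:
SE = σ/√n = 10/√54 = 1.3608
Critical values: μ₀ ± z_0.025×SE = 112 ± 1.960×1.3608
Acceptance region: (109.3328, 114.6672)
Under H₁ (μ = 116): z_high = (114.6672 - 116)/1.3608 = -0.9794, z_low = (109.3328 - 116)/1.3608 = -4.8995
β = P(not reject | H₁) = Φ(-0.9794) - Φ(-4.8995) ≈ 0.1637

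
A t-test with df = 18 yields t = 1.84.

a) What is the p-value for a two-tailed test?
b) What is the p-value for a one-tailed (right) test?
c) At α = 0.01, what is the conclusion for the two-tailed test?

Answer: a) 0.0823, b) 0.0412, c) fail to reject H₀

Derivation:
Using t-distribution with df = 18:
a) Two-tailed: p = 2×P(T > 1.84) = 0.0823
b) One-tailed: p = P(T > 1.84) = 0.0412
c) 0.0823 ≥ 0.01, fail to reject H₀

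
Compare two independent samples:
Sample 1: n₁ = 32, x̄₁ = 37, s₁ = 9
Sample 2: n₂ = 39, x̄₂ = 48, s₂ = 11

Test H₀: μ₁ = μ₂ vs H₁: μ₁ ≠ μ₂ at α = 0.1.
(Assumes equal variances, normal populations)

Answer: t = -4.5436, reject H₀

Derivation:
Pooled variance: s²_p = [31×9² + 38×11²]/(69) = 103.0290
s_p = 10.1503
SE = s_p×√(1/n₁ + 1/n₂) = 10.1503×√(1/32 + 1/39) = 2.4210
t = (x̄₁ - x̄₂)/SE = (37 - 48)/2.4210 = -4.5436
df = 69, t-critical = ±1.667
Decision: reject H₀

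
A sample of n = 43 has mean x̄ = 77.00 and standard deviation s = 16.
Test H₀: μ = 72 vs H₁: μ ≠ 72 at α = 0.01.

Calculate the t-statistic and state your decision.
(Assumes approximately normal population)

df = n - 1 = 42
SE = s/√n = 16/√43 = 2.4400
t = (x̄ - μ₀)/SE = (77.00 - 72)/2.4400 = 2.0492
Critical value: t_{0.005,42} = ±2.698
p-value ≈ 0.0467
Decision: fail to reject H₀

Answer: t = 2.0492, fail to reject H₀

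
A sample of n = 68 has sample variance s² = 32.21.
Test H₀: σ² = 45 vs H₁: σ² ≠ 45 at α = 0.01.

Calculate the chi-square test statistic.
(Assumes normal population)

Answer: χ² = 47.9571, fail to reject H₀

Derivation:
df = n - 1 = 67
χ² = (n-1)s²/σ₀² = 67×32.21/45 = 47.9571
Critical values: χ²_{0.995,67} = 40.935, χ²_{0.005,67} = 100.554
Rejection region: χ² < 40.935 or χ² > 100.554
Decision: fail to reject H₀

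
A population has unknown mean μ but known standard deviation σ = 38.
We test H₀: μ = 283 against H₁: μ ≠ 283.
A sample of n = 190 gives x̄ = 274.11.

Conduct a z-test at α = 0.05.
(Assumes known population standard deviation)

Answer: z = -3.2248, reject H₀

Derivation:
Standard error: SE = σ/√n = 38/√190 = 2.7568
z-statistic: z = (x̄ - μ₀)/SE = (274.11 - 283)/2.7568 = -3.2248
Critical value: ±1.960
p-value = 0.0013
Decision: reject H₀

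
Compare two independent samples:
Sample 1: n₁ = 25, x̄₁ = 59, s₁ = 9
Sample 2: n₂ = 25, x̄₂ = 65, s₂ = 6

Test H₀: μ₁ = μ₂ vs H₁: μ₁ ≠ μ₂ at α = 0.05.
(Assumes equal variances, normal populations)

Answer: t = -2.7735, reject H₀

Derivation:
Pooled variance: s²_p = [24×9² + 24×6²]/(48) = 58.5000
s_p = 7.6485
SE = s_p×√(1/n₁ + 1/n₂) = 7.6485×√(1/25 + 1/25) = 2.1633
t = (x̄₁ - x̄₂)/SE = (59 - 65)/2.1633 = -2.7735
df = 48, t-critical = ±2.011
Decision: reject H₀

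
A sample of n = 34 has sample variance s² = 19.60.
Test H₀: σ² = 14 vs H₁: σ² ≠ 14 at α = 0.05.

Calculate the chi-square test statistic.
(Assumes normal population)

Answer: χ² = 46.2000, fail to reject H₀

Derivation:
df = n - 1 = 33
χ² = (n-1)s²/σ₀² = 33×19.60/14 = 46.2000
Critical values: χ²_{0.975,33} = 19.047, χ²_{0.025,33} = 50.725
Rejection region: χ² < 19.047 or χ² > 50.725
Decision: fail to reject H₀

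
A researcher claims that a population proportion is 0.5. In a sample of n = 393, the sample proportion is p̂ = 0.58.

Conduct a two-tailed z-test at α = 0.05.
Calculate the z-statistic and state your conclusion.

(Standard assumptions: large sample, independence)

Answer: z = 3.1718, reject H₀

Derivation:
H₀: p = 0.5, H₁: p ≠ 0.5
Standard error: SE = √(p₀(1-p₀)/n) = √(0.5×0.5/393) = 0.025222
z-statistic: z = (p̂ - p₀)/SE = (0.58 - 0.5)/0.025222 = 3.1718
Critical value: z_0.025 = ±1.960
p-value = 0.0015
Decision: reject H₀ at α = 0.05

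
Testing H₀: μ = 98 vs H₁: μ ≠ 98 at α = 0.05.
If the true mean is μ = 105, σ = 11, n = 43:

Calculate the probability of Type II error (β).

Answer: β ≈ 0.0135

Derivation:
SE = σ/√n = 11/√43 = 1.6775
Critical values: μ₀ ± z_0.025×SE = 98 ± 1.960×1.6775
Acceptance region: (94.7121, 101.2879)
Under H₁ (μ = 105): z_high = (101.2879 - 105)/1.6775 = -2.2129, z_low = (94.7121 - 105)/1.6775 = -6.1329
β = P(not reject | H₁) = Φ(-2.2129) - Φ(-6.1329) ≈ 0.0135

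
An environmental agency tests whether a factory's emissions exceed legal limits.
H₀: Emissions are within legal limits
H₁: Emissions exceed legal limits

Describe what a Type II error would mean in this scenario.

Type I error (α): Rejecting H₀ when H₀ is true
Type II error (β): Failing to reject H₀ when H₁ is true

Answer: Failing to cite a factory whose emissions actually exceed the limit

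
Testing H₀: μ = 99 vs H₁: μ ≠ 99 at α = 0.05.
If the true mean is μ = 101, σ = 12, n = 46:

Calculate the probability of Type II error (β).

Answer: β ≈ 0.7956

Derivation:
SE = σ/√n = 12/√46 = 1.7693
Critical values: μ₀ ± z_0.025×SE = 99 ± 1.960×1.7693
Acceptance region: (95.5322, 102.4678)
Under H₁ (μ = 101): z_high = (102.4678 - 101)/1.7693 = 0.8296, z_low = (95.5322 - 101)/1.7693 = -3.0904
β = P(not reject | H₁) = Φ(0.8296) - Φ(-3.0904) ≈ 0.7956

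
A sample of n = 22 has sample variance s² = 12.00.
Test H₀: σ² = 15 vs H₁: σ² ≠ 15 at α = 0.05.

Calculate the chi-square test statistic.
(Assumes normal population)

Answer: χ² = 16.8000, fail to reject H₀

Derivation:
df = n - 1 = 21
χ² = (n-1)s²/σ₀² = 21×12.00/15 = 16.8000
Critical values: χ²_{0.975,21} = 10.283, χ²_{0.025,21} = 35.479
Rejection region: χ² < 10.283 or χ² > 35.479
Decision: fail to reject H₀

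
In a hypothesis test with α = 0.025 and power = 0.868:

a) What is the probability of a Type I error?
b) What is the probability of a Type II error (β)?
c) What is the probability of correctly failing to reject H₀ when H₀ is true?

Answer: a) 0.025, b) 0.132, c) 0.975

Derivation:
a) Type I error probability = α = 0.025
b) Power = P(reject H₀ | H₁ true) = 1 - β = 0.868, so Type II error probability = β = 1 - Power = 0.132
c) P(fail to reject H₀ | H₀ true) = 1 - α = 0.975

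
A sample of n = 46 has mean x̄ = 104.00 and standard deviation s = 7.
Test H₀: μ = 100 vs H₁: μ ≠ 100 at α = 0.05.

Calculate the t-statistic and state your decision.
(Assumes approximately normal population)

Answer: t = 3.8756, reject H₀

Derivation:
df = n - 1 = 45
SE = s/√n = 7/√46 = 1.0321
t = (x̄ - μ₀)/SE = (104.00 - 100)/1.0321 = 3.8756
Critical value: t_{0.025,45} = ±2.014
p-value ≈ 0.0003
Decision: reject H₀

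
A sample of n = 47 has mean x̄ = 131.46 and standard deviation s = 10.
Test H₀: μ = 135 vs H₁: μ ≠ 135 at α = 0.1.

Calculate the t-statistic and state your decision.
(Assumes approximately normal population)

df = n - 1 = 46
SE = s/√n = 10/√47 = 1.4586
t = (x̄ - μ₀)/SE = (131.46 - 135)/1.4586 = -2.4270
Critical value: t_{0.05,46} = ±1.679
p-value ≈ 0.0192
Decision: reject H₀

Answer: t = -2.4270, reject H₀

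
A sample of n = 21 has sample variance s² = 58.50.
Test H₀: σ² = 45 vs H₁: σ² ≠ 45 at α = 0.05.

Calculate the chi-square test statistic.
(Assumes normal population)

df = n - 1 = 20
χ² = (n-1)s²/σ₀² = 20×58.50/45 = 26.0000
Critical values: χ²_{0.975,20} = 9.591, χ²_{0.025,20} = 34.170
Rejection region: χ² < 9.591 or χ² > 34.170
Decision: fail to reject H₀

Answer: χ² = 26.0000, fail to reject H₀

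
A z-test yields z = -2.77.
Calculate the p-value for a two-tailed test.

For z = -2.77:
p = 2×P(Z > |-2.77|) = 2×(1 - Φ(2.77)) = 0.0056

Answer: p-value ≈ 0.0056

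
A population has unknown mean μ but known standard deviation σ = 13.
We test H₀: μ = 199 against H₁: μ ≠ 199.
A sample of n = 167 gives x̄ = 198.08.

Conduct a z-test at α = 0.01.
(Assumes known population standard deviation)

Standard error: SE = σ/√n = 13/√167 = 1.0060
z-statistic: z = (x̄ - μ₀)/SE = (198.08 - 199)/1.0060 = -0.9145
Critical value: ±2.576
p-value = 0.3605
Decision: fail to reject H₀

Answer: z = -0.9145, fail to reject H₀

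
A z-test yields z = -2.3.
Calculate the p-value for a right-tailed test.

For z = -2.3:
p = P(Z > -2.3) = 1 - Φ(-2.3) = 0.9893

Answer: p-value ≈ 0.9893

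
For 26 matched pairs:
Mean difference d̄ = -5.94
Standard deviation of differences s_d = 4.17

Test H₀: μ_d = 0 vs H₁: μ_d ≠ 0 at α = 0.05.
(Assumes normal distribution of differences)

Answer: t = -7.2634, reject H₀

Derivation:
df = n - 1 = 25
SE = s_d/√n = 4.17/√26 = 0.8178
t = d̄/SE = -5.94/0.8178 = -7.2634
Critical value: t_{0.025,25} = ±2.060
p-value < 0.0001
Decision: reject H₀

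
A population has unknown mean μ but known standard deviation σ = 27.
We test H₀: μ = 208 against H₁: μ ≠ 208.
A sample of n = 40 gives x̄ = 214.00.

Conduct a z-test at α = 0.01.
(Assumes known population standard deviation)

Standard error: SE = σ/√n = 27/√40 = 4.2691
z-statistic: z = (x̄ - μ₀)/SE = (214.00 - 208)/4.2691 = 1.4054
Critical value: ±2.576
p-value = 0.1599
Decision: fail to reject H₀

Answer: z = 1.4054, fail to reject H₀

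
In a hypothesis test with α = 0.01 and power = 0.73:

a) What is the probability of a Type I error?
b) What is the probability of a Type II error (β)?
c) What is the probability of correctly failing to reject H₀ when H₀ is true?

Answer: a) 0.01, b) 0.27, c) 0.99

Derivation:
a) Type I error probability = α = 0.01
b) Power = P(reject H₀ | H₁ true) = 1 - β = 0.73, so Type II error probability = β = 1 - Power = 0.27
c) P(fail to reject H₀ | H₀ true) = 1 - α = 0.99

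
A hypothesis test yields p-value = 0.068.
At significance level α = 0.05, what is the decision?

Answer: fail to reject H₀

Derivation:
Compare p-value to α:
0.068 ≥ 0.05
Decision: fail to reject H₀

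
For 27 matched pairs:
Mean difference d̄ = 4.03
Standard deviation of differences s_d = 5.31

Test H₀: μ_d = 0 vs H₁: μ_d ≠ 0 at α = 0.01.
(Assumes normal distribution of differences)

Answer: t = 3.9436, reject H₀

Derivation:
df = n - 1 = 26
SE = s_d/√n = 5.31/√27 = 1.0219
t = d̄/SE = 4.03/1.0219 = 3.9436
Critical value: t_{0.005,26} = ±2.779
p-value ≈ 0.0005
Decision: reject H₀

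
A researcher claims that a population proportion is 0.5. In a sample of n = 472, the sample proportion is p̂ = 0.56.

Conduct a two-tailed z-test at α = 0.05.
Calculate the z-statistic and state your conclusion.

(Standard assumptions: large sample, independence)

H₀: p = 0.5, H₁: p ≠ 0.5
Standard error: SE = √(p₀(1-p₀)/n) = √(0.5×0.5/472) = 0.023014
z-statistic: z = (p̂ - p₀)/SE = (0.56 - 0.5)/0.023014 = 2.6071
Critical value: z_0.025 = ±1.960
p-value = 0.0091
Decision: reject H₀ at α = 0.05

Answer: z = 2.6071, reject H₀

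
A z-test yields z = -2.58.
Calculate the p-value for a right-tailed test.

For z = -2.58:
p = P(Z > -2.58) = 1 - Φ(-2.58) = 0.9951

Answer: p-value ≈ 0.9951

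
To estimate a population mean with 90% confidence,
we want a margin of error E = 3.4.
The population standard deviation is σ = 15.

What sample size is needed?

z_0.05 = 1.645
n = (z×σ/E)² = (1.645×15/3.4)²
n = 52.6692
Round up: n = 53

Answer: n = 53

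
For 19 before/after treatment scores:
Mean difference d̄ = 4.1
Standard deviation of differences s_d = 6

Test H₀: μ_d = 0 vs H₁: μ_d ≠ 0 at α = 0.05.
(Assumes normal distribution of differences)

df = n - 1 = 18
SE = s_d/√n = 6/√19 = 1.3765
t = d̄/SE = 4.1/1.3765 = 2.9786
Critical value: t_{0.025,18} = ±2.101
p-value ≈ 0.0081
Decision: reject H₀

Answer: t = 2.9786, reject H₀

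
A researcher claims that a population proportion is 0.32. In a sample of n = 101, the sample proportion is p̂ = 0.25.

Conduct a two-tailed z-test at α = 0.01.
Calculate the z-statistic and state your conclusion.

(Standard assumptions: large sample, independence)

Answer: z = -1.5081, fail to reject H₀

Derivation:
H₀: p = 0.32, H₁: p ≠ 0.32
Standard error: SE = √(p₀(1-p₀)/n) = √(0.32×0.68/101) = 0.046416
z-statistic: z = (p̂ - p₀)/SE = (0.25 - 0.32)/0.046416 = -1.5081
Critical value: z_0.005 = ±2.576
p-value = 0.1315
Decision: fail to reject H₀ at α = 0.01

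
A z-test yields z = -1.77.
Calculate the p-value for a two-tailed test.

For z = -1.77:
p = 2×P(Z > |-1.77|) = 2×(1 - Φ(1.77)) = 0.0767

Answer: p-value ≈ 0.0767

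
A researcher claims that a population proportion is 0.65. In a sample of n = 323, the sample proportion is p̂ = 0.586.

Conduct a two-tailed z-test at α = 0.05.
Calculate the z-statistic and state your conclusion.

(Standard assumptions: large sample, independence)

H₀: p = 0.65, H₁: p ≠ 0.65
Standard error: SE = √(p₀(1-p₀)/n) = √(0.65×0.35/323) = 0.026539
z-statistic: z = (p̂ - p₀)/SE = (0.586 - 0.65)/0.026539 = -2.4115
Critical value: z_0.025 = ±1.960
p-value = 0.0159
Decision: reject H₀ at α = 0.05

Answer: z = -2.4115, reject H₀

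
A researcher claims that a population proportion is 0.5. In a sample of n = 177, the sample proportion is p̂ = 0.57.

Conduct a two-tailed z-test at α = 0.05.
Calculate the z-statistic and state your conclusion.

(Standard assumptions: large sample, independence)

Answer: z = 1.8626, fail to reject H₀

Derivation:
H₀: p = 0.5, H₁: p ≠ 0.5
Standard error: SE = √(p₀(1-p₀)/n) = √(0.5×0.5/177) = 0.037582
z-statistic: z = (p̂ - p₀)/SE = (0.57 - 0.5)/0.037582 = 1.8626
Critical value: z_0.025 = ±1.960
p-value = 0.0625
Decision: fail to reject H₀ at α = 0.05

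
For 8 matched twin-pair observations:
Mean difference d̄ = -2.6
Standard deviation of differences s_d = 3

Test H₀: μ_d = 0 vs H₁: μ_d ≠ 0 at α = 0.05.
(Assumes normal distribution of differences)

df = n - 1 = 7
SE = s_d/√n = 3/√8 = 1.0607
t = d̄/SE = -2.6/1.0607 = -2.4512
Critical value: t_{0.025,7} = ±2.365
p-value ≈ 0.0440
Decision: reject H₀

Answer: t = -2.4512, reject H₀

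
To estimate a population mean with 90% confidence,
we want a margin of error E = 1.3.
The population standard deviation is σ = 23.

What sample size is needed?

Answer: n = 848

Derivation:
z_0.05 = 1.645
n = (z×σ/E)² = (1.645×23/1.3)²
n = 847.0339
Round up: n = 848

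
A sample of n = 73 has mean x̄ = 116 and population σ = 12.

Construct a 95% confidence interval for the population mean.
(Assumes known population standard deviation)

Answer: (113.2472, 118.7528)

Derivation:
Confidence level: 95%, α = 0.05
z_0.025 = 1.960
SE = σ/√n = 12/√73 = 1.4045
Margin of error = 1.960 × 1.4045 = 2.7528
CI: x̄ ± margin = 116 ± 2.7528
CI: (113.2472, 118.7528)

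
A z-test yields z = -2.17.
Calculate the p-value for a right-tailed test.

Answer: p-value ≈ 0.9850

Derivation:
For z = -2.17:
p = P(Z > -2.17) = 1 - Φ(-2.17) = 0.9850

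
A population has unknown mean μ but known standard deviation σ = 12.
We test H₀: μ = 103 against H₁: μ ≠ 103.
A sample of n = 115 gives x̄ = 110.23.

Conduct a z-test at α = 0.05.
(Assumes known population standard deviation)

Answer: z = 6.4611, reject H₀

Derivation:
Standard error: SE = σ/√n = 12/√115 = 1.1190
z-statistic: z = (x̄ - μ₀)/SE = (110.23 - 103)/1.1190 = 6.4611
Critical value: ±1.960
p-value < 0.0001
Decision: reject H₀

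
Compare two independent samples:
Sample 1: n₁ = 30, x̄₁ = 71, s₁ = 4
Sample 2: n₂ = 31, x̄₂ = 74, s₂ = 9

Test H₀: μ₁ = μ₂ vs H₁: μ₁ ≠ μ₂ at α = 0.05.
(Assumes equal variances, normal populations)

Answer: t = -1.6725, fail to reject H₀

Derivation:
Pooled variance: s²_p = [29×4² + 30×9²]/(59) = 49.0508
s_p = 7.0036
SE = s_p×√(1/n₁ + 1/n₂) = 7.0036×√(1/30 + 1/31) = 1.7937
t = (x̄₁ - x̄₂)/SE = (71 - 74)/1.7937 = -1.6725
df = 59, t-critical = ±2.001
Decision: fail to reject H₀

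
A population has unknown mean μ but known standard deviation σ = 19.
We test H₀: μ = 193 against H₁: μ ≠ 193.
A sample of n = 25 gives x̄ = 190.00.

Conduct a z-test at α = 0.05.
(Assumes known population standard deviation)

Standard error: SE = σ/√n = 19/√25 = 3.8000
z-statistic: z = (x̄ - μ₀)/SE = (190.00 - 193)/3.8000 = -0.7895
Critical value: ±1.960
p-value = 0.4298
Decision: fail to reject H₀

Answer: z = -0.7895, fail to reject H₀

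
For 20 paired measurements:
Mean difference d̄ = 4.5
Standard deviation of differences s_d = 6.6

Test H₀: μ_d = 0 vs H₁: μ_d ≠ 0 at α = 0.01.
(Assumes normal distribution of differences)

Answer: t = 3.0492, reject H₀

Derivation:
df = n - 1 = 19
SE = s_d/√n = 6.6/√20 = 1.4758
t = d̄/SE = 4.5/1.4758 = 3.0492
Critical value: t_{0.005,19} = ±2.861
p-value ≈ 0.0066
Decision: reject H₀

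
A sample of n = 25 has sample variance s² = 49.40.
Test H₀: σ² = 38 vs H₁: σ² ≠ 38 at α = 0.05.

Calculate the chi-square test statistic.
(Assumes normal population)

Answer: χ² = 31.2000, fail to reject H₀

Derivation:
df = n - 1 = 24
χ² = (n-1)s²/σ₀² = 24×49.40/38 = 31.2000
Critical values: χ²_{0.975,24} = 12.401, χ²_{0.025,24} = 39.364
Rejection region: χ² < 12.401 or χ² > 39.364
Decision: fail to reject H₀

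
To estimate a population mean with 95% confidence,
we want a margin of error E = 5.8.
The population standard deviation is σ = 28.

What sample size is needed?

z_0.025 = 1.960
n = (z×σ/E)² = (1.960×28/5.8)²
n = 89.5307
Round up: n = 90

Answer: n = 90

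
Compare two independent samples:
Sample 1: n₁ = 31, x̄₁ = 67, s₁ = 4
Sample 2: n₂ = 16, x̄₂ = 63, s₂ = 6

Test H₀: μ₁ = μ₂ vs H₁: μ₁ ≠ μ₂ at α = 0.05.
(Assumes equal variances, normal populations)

Answer: t = 2.7293, reject H₀

Derivation:
Pooled variance: s²_p = [30×4² + 15×6²]/(45) = 22.6667
s_p = 4.7610
SE = s_p×√(1/n₁ + 1/n₂) = 4.7610×√(1/31 + 1/16) = 1.4656
t = (x̄₁ - x̄₂)/SE = (67 - 63)/1.4656 = 2.7293
df = 45, t-critical = ±2.014
Decision: reject H₀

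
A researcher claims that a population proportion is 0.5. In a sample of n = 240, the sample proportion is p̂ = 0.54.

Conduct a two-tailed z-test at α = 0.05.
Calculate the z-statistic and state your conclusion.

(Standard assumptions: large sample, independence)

H₀: p = 0.5, H₁: p ≠ 0.5
Standard error: SE = √(p₀(1-p₀)/n) = √(0.5×0.5/240) = 0.032275
z-statistic: z = (p̂ - p₀)/SE = (0.54 - 0.5)/0.032275 = 1.2393
Critical value: z_0.025 = ±1.960
p-value = 0.2152
Decision: fail to reject H₀ at α = 0.05

Answer: z = 1.2393, fail to reject H₀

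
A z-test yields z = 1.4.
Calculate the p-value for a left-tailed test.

Answer: p-value ≈ 0.9192

Derivation:
For z = 1.4:
p = P(Z < 1.4) = Φ(1.4) = 0.9192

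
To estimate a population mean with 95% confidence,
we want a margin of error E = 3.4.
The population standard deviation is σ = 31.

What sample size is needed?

z_0.025 = 1.960
n = (z×σ/E)² = (1.960×31/3.4)²
n = 319.3579
Round up: n = 320

Answer: n = 320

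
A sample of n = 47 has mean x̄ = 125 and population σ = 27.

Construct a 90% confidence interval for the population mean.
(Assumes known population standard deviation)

Answer: (118.5213, 131.4787)

Derivation:
Confidence level: 90%, α = 0.1
z_0.05 = 1.645
SE = σ/√n = 27/√47 = 3.9384
Margin of error = 1.645 × 3.9384 = 6.4787
CI: x̄ ± margin = 125 ± 6.4787
CI: (118.5213, 131.4787)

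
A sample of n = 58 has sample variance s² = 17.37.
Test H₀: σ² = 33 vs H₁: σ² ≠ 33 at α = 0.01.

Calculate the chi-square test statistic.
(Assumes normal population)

Answer: χ² = 30.0027, reject H₀

Derivation:
df = n - 1 = 57
χ² = (n-1)s²/σ₀² = 57×17.37/33 = 30.0027
Critical values: χ²_{0.995,57} = 33.248, χ²_{0.005,57} = 88.236
Rejection region: χ² < 33.248 or χ² > 88.236
Decision: reject H₀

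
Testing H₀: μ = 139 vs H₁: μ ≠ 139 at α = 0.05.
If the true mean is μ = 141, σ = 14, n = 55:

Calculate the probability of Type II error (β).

SE = σ/√n = 14/√55 = 1.8878
Critical values: μ₀ ± z_0.025×SE = 139 ± 1.960×1.8878
Acceptance region: (135.2999, 142.7001)
Under H₁ (μ = 141): z_high = (142.7001 - 141)/1.8878 = 0.9006, z_low = (135.2999 - 141)/1.8878 = -3.0194
β = P(not reject | H₁) = Φ(0.9006) - Φ(-3.0194) ≈ 0.8148

Answer: β ≈ 0.8148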